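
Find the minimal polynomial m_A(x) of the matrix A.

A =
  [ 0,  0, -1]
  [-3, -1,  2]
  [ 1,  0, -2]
x^3 + 3*x^2 + 3*x + 1

The characteristic polynomial is χ_A(x) = (x + 1)^3, so the eigenvalues are known. The minimal polynomial is
  m_A(x) = Π_λ (x − λ)^{k_λ}
where k_λ is the size of the *largest* Jordan block for λ (equivalently, the smallest k with (A − λI)^k v = 0 for every generalised eigenvector v of λ).

  λ = -1: largest Jordan block has size 3, contributing (x + 1)^3

So m_A(x) = (x + 1)^3 = x^3 + 3*x^2 + 3*x + 1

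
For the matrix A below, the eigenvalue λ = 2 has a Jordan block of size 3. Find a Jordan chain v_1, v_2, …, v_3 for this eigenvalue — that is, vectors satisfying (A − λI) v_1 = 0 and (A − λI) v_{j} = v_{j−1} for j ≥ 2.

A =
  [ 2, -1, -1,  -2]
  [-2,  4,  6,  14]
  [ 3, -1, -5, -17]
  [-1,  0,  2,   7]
A Jordan chain for λ = 2 of length 3:
v_1 = (1, 0, -2, 1)ᵀ
v_2 = (0, -2, 3, -1)ᵀ
v_3 = (1, 0, 0, 0)ᵀ

Let N = A − (2)·I. We want v_3 with N^3 v_3 = 0 but N^2 v_3 ≠ 0; then v_{j-1} := N · v_j for j = 3, …, 2.

Pick v_3 = (1, 0, 0, 0)ᵀ.
Then v_2 = N · v_3 = (0, -2, 3, -1)ᵀ.
Then v_1 = N · v_2 = (1, 0, -2, 1)ᵀ.

Sanity check: (A − (2)·I) v_1 = (0, 0, 0, 0)ᵀ = 0. ✓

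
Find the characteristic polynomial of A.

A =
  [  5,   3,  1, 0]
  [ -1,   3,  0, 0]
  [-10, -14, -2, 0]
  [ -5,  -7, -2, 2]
x^4 - 8*x^3 + 24*x^2 - 32*x + 16

Expanding det(x·I − A) (e.g. by cofactor expansion or by noting that A is similar to its Jordan form J, which has the same characteristic polynomial as A) gives
  χ_A(x) = x^4 - 8*x^3 + 24*x^2 - 32*x + 16
which factors as (x - 2)^4. The eigenvalues (with algebraic multiplicities) are λ = 2 with multiplicity 4.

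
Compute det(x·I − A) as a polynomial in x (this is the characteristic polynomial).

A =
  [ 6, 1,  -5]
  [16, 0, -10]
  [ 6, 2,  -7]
x^3 + x^2 - 8*x - 12

Expanding det(x·I − A) (e.g. by cofactor expansion or by noting that A is similar to its Jordan form J, which has the same characteristic polynomial as A) gives
  χ_A(x) = x^3 + x^2 - 8*x - 12
which factors as (x - 3)*(x + 2)^2. The eigenvalues (with algebraic multiplicities) are λ = -2 with multiplicity 2, λ = 3 with multiplicity 1.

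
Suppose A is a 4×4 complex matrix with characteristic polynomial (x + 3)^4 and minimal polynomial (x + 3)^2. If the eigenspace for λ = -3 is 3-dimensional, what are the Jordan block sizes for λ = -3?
Block sizes for λ = -3: [2, 1, 1]

Step 1 — from the characteristic polynomial, algebraic multiplicity of λ = -3 is 4. From dim ker(A − (-3)·I) = 3, there are exactly 3 Jordan blocks for λ = -3.
Step 2 — from the minimal polynomial, the factor (x + 3)^2 tells us the largest block for λ = -3 has size 2.
Step 3 — with total size 4, 3 blocks, and largest block 2, the block sizes (in nonincreasing order) are [2, 1, 1].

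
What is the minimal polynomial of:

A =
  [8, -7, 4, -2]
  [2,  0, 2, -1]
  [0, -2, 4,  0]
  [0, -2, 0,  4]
x^3 - 12*x^2 + 48*x - 64

The characteristic polynomial is χ_A(x) = (x - 4)^4, so the eigenvalues are known. The minimal polynomial is
  m_A(x) = Π_λ (x − λ)^{k_λ}
where k_λ is the size of the *largest* Jordan block for λ (equivalently, the smallest k with (A − λI)^k v = 0 for every generalised eigenvector v of λ).

  λ = 4: largest Jordan block has size 3, contributing (x − 4)^3

So m_A(x) = (x - 4)^3 = x^3 - 12*x^2 + 48*x - 64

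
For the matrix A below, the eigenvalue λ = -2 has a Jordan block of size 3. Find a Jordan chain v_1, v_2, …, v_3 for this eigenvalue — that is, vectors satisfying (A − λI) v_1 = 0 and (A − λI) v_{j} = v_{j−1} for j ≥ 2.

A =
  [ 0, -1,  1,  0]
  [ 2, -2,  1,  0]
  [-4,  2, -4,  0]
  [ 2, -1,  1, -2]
A Jordan chain for λ = -2 of length 3:
v_1 = (-2, 0, 4, -2)ᵀ
v_2 = (2, 2, -4, 2)ᵀ
v_3 = (1, 0, 0, 0)ᵀ

Let N = A − (-2)·I. We want v_3 with N^3 v_3 = 0 but N^2 v_3 ≠ 0; then v_{j-1} := N · v_j for j = 3, …, 2.

Pick v_3 = (1, 0, 0, 0)ᵀ.
Then v_2 = N · v_3 = (2, 2, -4, 2)ᵀ.
Then v_1 = N · v_2 = (-2, 0, 4, -2)ᵀ.

Sanity check: (A − (-2)·I) v_1 = (0, 0, 0, 0)ᵀ = 0. ✓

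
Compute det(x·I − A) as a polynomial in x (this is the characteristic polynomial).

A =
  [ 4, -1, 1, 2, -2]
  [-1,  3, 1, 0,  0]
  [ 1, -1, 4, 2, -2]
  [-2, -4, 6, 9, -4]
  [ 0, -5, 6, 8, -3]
x^5 - 17*x^4 + 114*x^3 - 378*x^2 + 621*x - 405

Expanding det(x·I − A) (e.g. by cofactor expansion or by noting that A is similar to its Jordan form J, which has the same characteristic polynomial as A) gives
  χ_A(x) = x^5 - 17*x^4 + 114*x^3 - 378*x^2 + 621*x - 405
which factors as (x - 5)*(x - 3)^4. The eigenvalues (with algebraic multiplicities) are λ = 3 with multiplicity 4, λ = 5 with multiplicity 1.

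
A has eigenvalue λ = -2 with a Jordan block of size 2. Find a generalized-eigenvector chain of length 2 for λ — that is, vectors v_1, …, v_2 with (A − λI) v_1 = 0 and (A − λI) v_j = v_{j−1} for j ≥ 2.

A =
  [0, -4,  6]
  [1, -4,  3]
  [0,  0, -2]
A Jordan chain for λ = -2 of length 2:
v_1 = (2, 1, 0)ᵀ
v_2 = (1, 0, 0)ᵀ

Let N = A − (-2)·I. We want v_2 with N^2 v_2 = 0 but N^1 v_2 ≠ 0; then v_{j-1} := N · v_j for j = 2, …, 2.

Pick v_2 = (1, 0, 0)ᵀ.
Then v_1 = N · v_2 = (2, 1, 0)ᵀ.

Sanity check: (A − (-2)·I) v_1 = (0, 0, 0)ᵀ = 0. ✓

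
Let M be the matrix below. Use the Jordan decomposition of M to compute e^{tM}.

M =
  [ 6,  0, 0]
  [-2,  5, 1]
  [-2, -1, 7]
e^{tM} =
  [exp(6*t), 0, 0]
  [-2*t*exp(6*t), -t*exp(6*t) + exp(6*t), t*exp(6*t)]
  [-2*t*exp(6*t), -t*exp(6*t), t*exp(6*t) + exp(6*t)]

Strategy: write M = P · J · P⁻¹ where J is a Jordan canonical form, so e^{tM} = P · e^{tJ} · P⁻¹, and e^{tJ} can be computed block-by-block.

M has Jordan form
J =
  [6, 1, 0]
  [0, 6, 0]
  [0, 0, 6]
(up to reordering of blocks).

Per-block formulas:
  For a 2×2 Jordan block J_2(6): exp(t · J_2(6)) = e^(6t)·(I + t·N), where N is the 2×2 nilpotent shift.
  For a 1×1 block at λ = 6: exp(t · [6]) = [e^(6t)].

After assembling e^{tJ} and conjugating by P, we get:

e^{tM} =
  [exp(6*t), 0, 0]
  [-2*t*exp(6*t), -t*exp(6*t) + exp(6*t), t*exp(6*t)]
  [-2*t*exp(6*t), -t*exp(6*t), t*exp(6*t) + exp(6*t)]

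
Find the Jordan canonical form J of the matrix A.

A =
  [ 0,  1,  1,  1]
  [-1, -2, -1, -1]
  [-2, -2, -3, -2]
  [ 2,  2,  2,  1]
J_2(-1) ⊕ J_1(-1) ⊕ J_1(-1)

The characteristic polynomial is
  det(x·I − A) = x^4 + 4*x^3 + 6*x^2 + 4*x + 1 = (x + 1)^4

Eigenvalues and multiplicities (the geometric multiplicity of λ is n − rank(A − λI), which equals the number of Jordan blocks for λ):
  λ = -1: algebraic multiplicity = 4, geometric multiplicity = 3

Determining the block sizes for each eigenvalue:
  λ = -1: 3 blocks summing to 4 forces exactly one block of size 2 and the rest size 1 → block sizes [2, 1, 1]

Assembling the blocks gives a Jordan form
J =
  [-1,  1,  0,  0]
  [ 0, -1,  0,  0]
  [ 0,  0, -1,  0]
  [ 0,  0,  0, -1]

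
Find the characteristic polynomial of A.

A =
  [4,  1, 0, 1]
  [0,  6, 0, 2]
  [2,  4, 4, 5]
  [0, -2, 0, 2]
x^4 - 16*x^3 + 96*x^2 - 256*x + 256

Expanding det(x·I − A) (e.g. by cofactor expansion or by noting that A is similar to its Jordan form J, which has the same characteristic polynomial as A) gives
  χ_A(x) = x^4 - 16*x^3 + 96*x^2 - 256*x + 256
which factors as (x - 4)^4. The eigenvalues (with algebraic multiplicities) are λ = 4 with multiplicity 4.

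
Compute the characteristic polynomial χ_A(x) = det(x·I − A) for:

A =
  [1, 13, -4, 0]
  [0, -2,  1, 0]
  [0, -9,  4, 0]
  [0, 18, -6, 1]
x^4 - 4*x^3 + 6*x^2 - 4*x + 1

Expanding det(x·I − A) (e.g. by cofactor expansion or by noting that A is similar to its Jordan form J, which has the same characteristic polynomial as A) gives
  χ_A(x) = x^4 - 4*x^3 + 6*x^2 - 4*x + 1
which factors as (x - 1)^4. The eigenvalues (with algebraic multiplicities) are λ = 1 with multiplicity 4.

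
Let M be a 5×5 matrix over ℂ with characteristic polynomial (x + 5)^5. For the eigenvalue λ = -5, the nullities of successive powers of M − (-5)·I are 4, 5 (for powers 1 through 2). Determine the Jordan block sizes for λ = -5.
Block sizes for λ = -5: [2, 1, 1, 1]

From the dimensions of kernels of powers, the number of Jordan blocks of size at least j is d_j − d_{j−1} where d_j = dim ker(N^j) (with d_0 = 0). Computing the differences gives [4, 1].
The number of blocks of size exactly k is (#blocks of size ≥ k) − (#blocks of size ≥ k + 1), so the partition is: 3 block(s) of size 1, 1 block(s) of size 2.
In nonincreasing order the block sizes are [2, 1, 1, 1].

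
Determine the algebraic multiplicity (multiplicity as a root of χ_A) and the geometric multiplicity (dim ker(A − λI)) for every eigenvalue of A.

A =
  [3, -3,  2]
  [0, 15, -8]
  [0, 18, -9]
λ = 3: alg = 3, geom = 2

Step 1 — factor the characteristic polynomial to read off the algebraic multiplicities:
  χ_A(x) = (x - 3)^3

Step 2 — compute geometric multiplicities via the rank-nullity identity g(λ) = n − rank(A − λI):
  rank(A − (3)·I) = 1, so dim ker(A − (3)·I) = n − 1 = 2

Summary:
  λ = 3: algebraic multiplicity = 3, geometric multiplicity = 2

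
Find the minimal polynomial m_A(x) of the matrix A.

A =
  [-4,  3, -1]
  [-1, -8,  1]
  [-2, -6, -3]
x^2 + 10*x + 25

The characteristic polynomial is χ_A(x) = (x + 5)^3, so the eigenvalues are known. The minimal polynomial is
  m_A(x) = Π_λ (x − λ)^{k_λ}
where k_λ is the size of the *largest* Jordan block for λ (equivalently, the smallest k with (A − λI)^k v = 0 for every generalised eigenvector v of λ).

  λ = -5: largest Jordan block has size 2, contributing (x + 5)^2

So m_A(x) = (x + 5)^2 = x^2 + 10*x + 25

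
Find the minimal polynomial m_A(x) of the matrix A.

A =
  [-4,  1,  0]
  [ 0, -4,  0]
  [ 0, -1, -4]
x^2 + 8*x + 16

The characteristic polynomial is χ_A(x) = (x + 4)^3, so the eigenvalues are known. The minimal polynomial is
  m_A(x) = Π_λ (x − λ)^{k_λ}
where k_λ is the size of the *largest* Jordan block for λ (equivalently, the smallest k with (A − λI)^k v = 0 for every generalised eigenvector v of λ).

  λ = -4: largest Jordan block has size 2, contributing (x + 4)^2

So m_A(x) = (x + 4)^2 = x^2 + 8*x + 16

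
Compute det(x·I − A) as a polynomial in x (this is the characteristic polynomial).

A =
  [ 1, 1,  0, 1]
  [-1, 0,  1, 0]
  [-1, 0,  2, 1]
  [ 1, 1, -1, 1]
x^4 - 4*x^3 + 6*x^2 - 4*x + 1

Expanding det(x·I − A) (e.g. by cofactor expansion or by noting that A is similar to its Jordan form J, which has the same characteristic polynomial as A) gives
  χ_A(x) = x^4 - 4*x^3 + 6*x^2 - 4*x + 1
which factors as (x - 1)^4. The eigenvalues (with algebraic multiplicities) are λ = 1 with multiplicity 4.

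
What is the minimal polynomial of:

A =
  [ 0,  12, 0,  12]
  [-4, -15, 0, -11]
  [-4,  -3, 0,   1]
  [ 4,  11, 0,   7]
x^3 + 8*x^2 + 16*x

The characteristic polynomial is χ_A(x) = x^2*(x + 4)^2, so the eigenvalues are known. The minimal polynomial is
  m_A(x) = Π_λ (x − λ)^{k_λ}
where k_λ is the size of the *largest* Jordan block for λ (equivalently, the smallest k with (A − λI)^k v = 0 for every generalised eigenvector v of λ).

  λ = -4: largest Jordan block has size 2, contributing (x + 4)^2
  λ = 0: largest Jordan block has size 1, contributing (x − 0)

So m_A(x) = x*(x + 4)^2 = x^3 + 8*x^2 + 16*x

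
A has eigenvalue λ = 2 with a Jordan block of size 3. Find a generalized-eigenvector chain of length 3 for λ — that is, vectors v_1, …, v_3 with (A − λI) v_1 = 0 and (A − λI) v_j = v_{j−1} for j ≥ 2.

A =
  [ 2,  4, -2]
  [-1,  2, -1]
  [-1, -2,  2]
A Jordan chain for λ = 2 of length 3:
v_1 = (-2, 1, 2)ᵀ
v_2 = (0, -1, -1)ᵀ
v_3 = (1, 0, 0)ᵀ

Let N = A − (2)·I. We want v_3 with N^3 v_3 = 0 but N^2 v_3 ≠ 0; then v_{j-1} := N · v_j for j = 3, …, 2.

Pick v_3 = (1, 0, 0)ᵀ.
Then v_2 = N · v_3 = (0, -1, -1)ᵀ.
Then v_1 = N · v_2 = (-2, 1, 2)ᵀ.

Sanity check: (A − (2)·I) v_1 = (0, 0, 0)ᵀ = 0. ✓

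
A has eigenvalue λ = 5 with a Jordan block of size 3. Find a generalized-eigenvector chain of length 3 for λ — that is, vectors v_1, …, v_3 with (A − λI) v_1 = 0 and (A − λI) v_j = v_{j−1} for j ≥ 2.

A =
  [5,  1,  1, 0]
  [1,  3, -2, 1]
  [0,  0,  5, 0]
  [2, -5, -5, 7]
A Jordan chain for λ = 5 of length 3:
v_1 = (1, 0, 0, -1)ᵀ
v_2 = (0, 1, 0, 2)ᵀ
v_3 = (1, 0, 0, 0)ᵀ

Let N = A − (5)·I. We want v_3 with N^3 v_3 = 0 but N^2 v_3 ≠ 0; then v_{j-1} := N · v_j for j = 3, …, 2.

Pick v_3 = (1, 0, 0, 0)ᵀ.
Then v_2 = N · v_3 = (0, 1, 0, 2)ᵀ.
Then v_1 = N · v_2 = (1, 0, 0, -1)ᵀ.

Sanity check: (A − (5)·I) v_1 = (0, 0, 0, 0)ᵀ = 0. ✓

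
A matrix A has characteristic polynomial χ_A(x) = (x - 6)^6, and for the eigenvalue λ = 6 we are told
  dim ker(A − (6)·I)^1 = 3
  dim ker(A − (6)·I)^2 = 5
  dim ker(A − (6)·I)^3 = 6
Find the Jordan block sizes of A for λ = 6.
Block sizes for λ = 6: [3, 2, 1]

From the dimensions of kernels of powers, the number of Jordan blocks of size at least j is d_j − d_{j−1} where d_j = dim ker(N^j) (with d_0 = 0). Computing the differences gives [3, 2, 1].
The number of blocks of size exactly k is (#blocks of size ≥ k) − (#blocks of size ≥ k + 1), so the partition is: 1 block(s) of size 1, 1 block(s) of size 2, 1 block(s) of size 3.
In nonincreasing order the block sizes are [3, 2, 1].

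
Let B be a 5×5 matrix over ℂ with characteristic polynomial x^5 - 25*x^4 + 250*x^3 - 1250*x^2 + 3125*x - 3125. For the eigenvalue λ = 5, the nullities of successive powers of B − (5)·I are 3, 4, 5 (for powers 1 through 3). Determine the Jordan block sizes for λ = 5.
Block sizes for λ = 5: [3, 1, 1]

From the dimensions of kernels of powers, the number of Jordan blocks of size at least j is d_j − d_{j−1} where d_j = dim ker(N^j) (with d_0 = 0). Computing the differences gives [3, 1, 1].
The number of blocks of size exactly k is (#blocks of size ≥ k) − (#blocks of size ≥ k + 1), so the partition is: 2 block(s) of size 1, 1 block(s) of size 3.
In nonincreasing order the block sizes are [3, 1, 1].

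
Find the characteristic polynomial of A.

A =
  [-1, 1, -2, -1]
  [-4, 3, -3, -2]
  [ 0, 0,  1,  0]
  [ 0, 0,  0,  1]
x^4 - 4*x^3 + 6*x^2 - 4*x + 1

Expanding det(x·I − A) (e.g. by cofactor expansion or by noting that A is similar to its Jordan form J, which has the same characteristic polynomial as A) gives
  χ_A(x) = x^4 - 4*x^3 + 6*x^2 - 4*x + 1
which factors as (x - 1)^4. The eigenvalues (with algebraic multiplicities) are λ = 1 with multiplicity 4.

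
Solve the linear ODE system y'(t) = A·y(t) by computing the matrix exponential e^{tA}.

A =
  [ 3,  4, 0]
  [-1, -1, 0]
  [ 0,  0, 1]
e^{tA} =
  [2*t*exp(t) + exp(t), 4*t*exp(t), 0]
  [-t*exp(t), -2*t*exp(t) + exp(t), 0]
  [0, 0, exp(t)]

Strategy: write A = P · J · P⁻¹ where J is a Jordan canonical form, so e^{tA} = P · e^{tJ} · P⁻¹, and e^{tJ} can be computed block-by-block.

A has Jordan form
J =
  [1, 1, 0]
  [0, 1, 0]
  [0, 0, 1]
(up to reordering of blocks).

Per-block formulas:
  For a 2×2 Jordan block J_2(1): exp(t · J_2(1)) = e^(1t)·(I + t·N), where N is the 2×2 nilpotent shift.
  For a 1×1 block at λ = 1: exp(t · [1]) = [e^(1t)].

After assembling e^{tJ} and conjugating by P, we get:

e^{tA} =
  [2*t*exp(t) + exp(t), 4*t*exp(t), 0]
  [-t*exp(t), -2*t*exp(t) + exp(t), 0]
  [0, 0, exp(t)]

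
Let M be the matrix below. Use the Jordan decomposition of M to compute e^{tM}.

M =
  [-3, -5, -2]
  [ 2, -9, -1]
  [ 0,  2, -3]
e^{tM} =
  [-3*t^2*exp(-5*t) + 2*t*exp(-5*t) + exp(-5*t), 3*t^2*exp(-5*t) - 5*t*exp(-5*t), -3*t^2*exp(-5*t)/2 - 2*t*exp(-5*t)]
  [-2*t^2*exp(-5*t) + 2*t*exp(-5*t), 2*t^2*exp(-5*t) - 4*t*exp(-5*t) + exp(-5*t), -t^2*exp(-5*t) - t*exp(-5*t)]
  [2*t^2*exp(-5*t), -2*t^2*exp(-5*t) + 2*t*exp(-5*t), t^2*exp(-5*t) + 2*t*exp(-5*t) + exp(-5*t)]

Strategy: write M = P · J · P⁻¹ where J is a Jordan canonical form, so e^{tM} = P · e^{tJ} · P⁻¹, and e^{tJ} can be computed block-by-block.

M has Jordan form
J =
  [-5,  1,  0]
  [ 0, -5,  1]
  [ 0,  0, -5]
(up to reordering of blocks).

Per-block formulas:
  For a 3×3 Jordan block J_3(-5): exp(t · J_3(-5)) = e^(-5t)·(I + t·N + (t^2/2)·N^2), where N is the 3×3 nilpotent shift.

After assembling e^{tJ} and conjugating by P, we get:

e^{tM} =
  [-3*t^2*exp(-5*t) + 2*t*exp(-5*t) + exp(-5*t), 3*t^2*exp(-5*t) - 5*t*exp(-5*t), -3*t^2*exp(-5*t)/2 - 2*t*exp(-5*t)]
  [-2*t^2*exp(-5*t) + 2*t*exp(-5*t), 2*t^2*exp(-5*t) - 4*t*exp(-5*t) + exp(-5*t), -t^2*exp(-5*t) - t*exp(-5*t)]
  [2*t^2*exp(-5*t), -2*t^2*exp(-5*t) + 2*t*exp(-5*t), t^2*exp(-5*t) + 2*t*exp(-5*t) + exp(-5*t)]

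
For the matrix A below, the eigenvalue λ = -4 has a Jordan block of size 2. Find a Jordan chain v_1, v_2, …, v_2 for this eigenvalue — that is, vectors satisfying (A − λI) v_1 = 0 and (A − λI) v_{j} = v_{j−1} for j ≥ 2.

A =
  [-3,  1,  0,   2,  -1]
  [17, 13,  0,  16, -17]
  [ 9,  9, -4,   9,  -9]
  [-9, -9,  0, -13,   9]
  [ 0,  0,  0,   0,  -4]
A Jordan chain for λ = -4 of length 2:
v_1 = (-1, 1, 0, 0, 0)ᵀ
v_2 = (1, 0, 0, -1, 0)ᵀ

Let N = A − (-4)·I. We want v_2 with N^2 v_2 = 0 but N^1 v_2 ≠ 0; then v_{j-1} := N · v_j for j = 2, …, 2.

Pick v_2 = (1, 0, 0, -1, 0)ᵀ.
Then v_1 = N · v_2 = (-1, 1, 0, 0, 0)ᵀ.

Sanity check: (A − (-4)·I) v_1 = (0, 0, 0, 0, 0)ᵀ = 0. ✓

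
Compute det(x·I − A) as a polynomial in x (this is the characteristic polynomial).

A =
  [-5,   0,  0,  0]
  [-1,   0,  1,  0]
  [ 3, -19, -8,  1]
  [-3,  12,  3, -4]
x^4 + 17*x^3 + 108*x^2 + 304*x + 320

Expanding det(x·I − A) (e.g. by cofactor expansion or by noting that A is similar to its Jordan form J, which has the same characteristic polynomial as A) gives
  χ_A(x) = x^4 + 17*x^3 + 108*x^2 + 304*x + 320
which factors as (x + 4)^3*(x + 5). The eigenvalues (with algebraic multiplicities) are λ = -5 with multiplicity 1, λ = -4 with multiplicity 3.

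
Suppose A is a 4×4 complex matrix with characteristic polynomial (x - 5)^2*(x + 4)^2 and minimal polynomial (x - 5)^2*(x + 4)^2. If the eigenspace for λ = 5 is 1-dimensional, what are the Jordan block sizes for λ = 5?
Block sizes for λ = 5: [2]

Step 1 — from the characteristic polynomial, algebraic multiplicity of λ = 5 is 2. From dim ker(A − (5)·I) = 1, there are exactly 1 Jordan blocks for λ = 5.
Step 2 — from the minimal polynomial, the factor (x − 5)^2 tells us the largest block for λ = 5 has size 2.
Step 3 — with total size 2, 1 blocks, and largest block 2, the block sizes (in nonincreasing order) are [2].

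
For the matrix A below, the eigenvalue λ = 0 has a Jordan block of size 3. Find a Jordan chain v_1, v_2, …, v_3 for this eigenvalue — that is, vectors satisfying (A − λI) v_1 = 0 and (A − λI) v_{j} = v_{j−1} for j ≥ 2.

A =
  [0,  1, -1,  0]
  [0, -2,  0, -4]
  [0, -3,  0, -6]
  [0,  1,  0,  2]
A Jordan chain for λ = 0 of length 3:
v_1 = (1, 0, 0, 0)ᵀ
v_2 = (1, -2, -3, 1)ᵀ
v_3 = (0, 1, 0, 0)ᵀ

Let N = A − (0)·I. We want v_3 with N^3 v_3 = 0 but N^2 v_3 ≠ 0; then v_{j-1} := N · v_j for j = 3, …, 2.

Pick v_3 = (0, 1, 0, 0)ᵀ.
Then v_2 = N · v_3 = (1, -2, -3, 1)ᵀ.
Then v_1 = N · v_2 = (1, 0, 0, 0)ᵀ.

Sanity check: (A − (0)·I) v_1 = (0, 0, 0, 0)ᵀ = 0. ✓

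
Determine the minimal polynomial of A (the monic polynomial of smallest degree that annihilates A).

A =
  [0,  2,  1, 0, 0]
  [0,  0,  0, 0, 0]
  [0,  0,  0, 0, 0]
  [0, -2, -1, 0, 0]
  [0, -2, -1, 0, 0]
x^2

The characteristic polynomial is χ_A(x) = x^5, so the eigenvalues are known. The minimal polynomial is
  m_A(x) = Π_λ (x − λ)^{k_λ}
where k_λ is the size of the *largest* Jordan block for λ (equivalently, the smallest k with (A − λI)^k v = 0 for every generalised eigenvector v of λ).

  λ = 0: largest Jordan block has size 2, contributing (x − 0)^2

So m_A(x) = x^2 = x^2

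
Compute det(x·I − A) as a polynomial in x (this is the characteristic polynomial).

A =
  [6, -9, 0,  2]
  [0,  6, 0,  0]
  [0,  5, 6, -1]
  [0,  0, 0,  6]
x^4 - 24*x^3 + 216*x^2 - 864*x + 1296

Expanding det(x·I − A) (e.g. by cofactor expansion or by noting that A is similar to its Jordan form J, which has the same characteristic polynomial as A) gives
  χ_A(x) = x^4 - 24*x^3 + 216*x^2 - 864*x + 1296
which factors as (x - 6)^4. The eigenvalues (with algebraic multiplicities) are λ = 6 with multiplicity 4.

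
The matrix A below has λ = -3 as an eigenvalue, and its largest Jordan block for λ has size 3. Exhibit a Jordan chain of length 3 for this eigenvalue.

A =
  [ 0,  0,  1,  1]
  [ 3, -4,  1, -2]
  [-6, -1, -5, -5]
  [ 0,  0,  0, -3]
A Jordan chain for λ = -3 of length 3:
v_1 = (3, 0, -9, 0)ᵀ
v_2 = (3, 3, -6, 0)ᵀ
v_3 = (1, 0, 0, 0)ᵀ

Let N = A − (-3)·I. We want v_3 with N^3 v_3 = 0 but N^2 v_3 ≠ 0; then v_{j-1} := N · v_j for j = 3, …, 2.

Pick v_3 = (1, 0, 0, 0)ᵀ.
Then v_2 = N · v_3 = (3, 3, -6, 0)ᵀ.
Then v_1 = N · v_2 = (3, 0, -9, 0)ᵀ.

Sanity check: (A − (-3)·I) v_1 = (0, 0, 0, 0)ᵀ = 0. ✓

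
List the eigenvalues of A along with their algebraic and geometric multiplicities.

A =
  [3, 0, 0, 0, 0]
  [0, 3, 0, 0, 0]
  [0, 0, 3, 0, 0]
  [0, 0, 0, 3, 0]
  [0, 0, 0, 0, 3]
λ = 3: alg = 5, geom = 5

Step 1 — factor the characteristic polynomial to read off the algebraic multiplicities:
  χ_A(x) = (x - 3)^5

Step 2 — compute geometric multiplicities via the rank-nullity identity g(λ) = n − rank(A − λI):
  rank(A − (3)·I) = 0, so dim ker(A − (3)·I) = n − 0 = 5

Summary:
  λ = 3: algebraic multiplicity = 5, geometric multiplicity = 5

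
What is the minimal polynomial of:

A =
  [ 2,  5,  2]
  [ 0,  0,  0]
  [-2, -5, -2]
x^2

The characteristic polynomial is χ_A(x) = x^3, so the eigenvalues are known. The minimal polynomial is
  m_A(x) = Π_λ (x − λ)^{k_λ}
where k_λ is the size of the *largest* Jordan block for λ (equivalently, the smallest k with (A − λI)^k v = 0 for every generalised eigenvector v of λ).

  λ = 0: largest Jordan block has size 2, contributing (x − 0)^2

So m_A(x) = x^2 = x^2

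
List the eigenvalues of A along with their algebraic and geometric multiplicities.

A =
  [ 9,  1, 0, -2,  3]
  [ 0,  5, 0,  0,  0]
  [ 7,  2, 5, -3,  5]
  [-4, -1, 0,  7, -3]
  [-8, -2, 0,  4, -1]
λ = 5: alg = 5, geom = 3

Step 1 — factor the characteristic polynomial to read off the algebraic multiplicities:
  χ_A(x) = (x - 5)^5

Step 2 — compute geometric multiplicities via the rank-nullity identity g(λ) = n − rank(A − λI):
  rank(A − (5)·I) = 2, so dim ker(A − (5)·I) = n − 2 = 3

Summary:
  λ = 5: algebraic multiplicity = 5, geometric multiplicity = 3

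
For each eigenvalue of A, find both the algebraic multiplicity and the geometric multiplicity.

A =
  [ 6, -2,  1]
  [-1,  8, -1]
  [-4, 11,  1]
λ = 5: alg = 3, geom = 1

Step 1 — factor the characteristic polynomial to read off the algebraic multiplicities:
  χ_A(x) = (x - 5)^3

Step 2 — compute geometric multiplicities via the rank-nullity identity g(λ) = n − rank(A − λI):
  rank(A − (5)·I) = 2, so dim ker(A − (5)·I) = n − 2 = 1

Summary:
  λ = 5: algebraic multiplicity = 3, geometric multiplicity = 1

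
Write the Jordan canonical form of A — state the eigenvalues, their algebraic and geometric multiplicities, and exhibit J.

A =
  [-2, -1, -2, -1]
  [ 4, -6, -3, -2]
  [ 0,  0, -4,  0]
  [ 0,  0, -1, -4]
J_2(-4) ⊕ J_2(-4)

The characteristic polynomial is
  det(x·I − A) = x^4 + 16*x^3 + 96*x^2 + 256*x + 256 = (x + 4)^4

Eigenvalues and multiplicities (the geometric multiplicity of λ is n − rank(A − λI), which equals the number of Jordan blocks for λ):
  λ = -4: algebraic multiplicity = 4, geometric multiplicity = 2

Determining the block sizes for each eigenvalue:
  λ = -4: with am = 4 and gm = 2, the partition is not yet determined (e.g. several partitions of 4 into 2 parts exist). Let N = A − (-4)·I. Computing rank(N^1) = 2, rank(N^2) = 0; the number of blocks of size ≥ j is rank(N^{j−1}) − rank(N^j), giving [2, 2]. So we have 2 block(s) of size 2 → block sizes [2, 2]

Assembling the blocks gives a Jordan form
J =
  [-4,  1,  0,  0]
  [ 0, -4,  0,  0]
  [ 0,  0, -4,  1]
  [ 0,  0,  0, -4]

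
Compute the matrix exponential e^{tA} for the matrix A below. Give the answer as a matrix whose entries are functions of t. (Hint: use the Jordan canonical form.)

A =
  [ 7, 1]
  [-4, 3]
e^{tA} =
  [2*t*exp(5*t) + exp(5*t), t*exp(5*t)]
  [-4*t*exp(5*t), -2*t*exp(5*t) + exp(5*t)]

Strategy: write A = P · J · P⁻¹ where J is a Jordan canonical form, so e^{tA} = P · e^{tJ} · P⁻¹, and e^{tJ} can be computed block-by-block.

A has Jordan form
J =
  [5, 1]
  [0, 5]
(up to reordering of blocks).

Per-block formulas:
  For a 2×2 Jordan block J_2(5): exp(t · J_2(5)) = e^(5t)·(I + t·N), where N is the 2×2 nilpotent shift.

After assembling e^{tJ} and conjugating by P, we get:

e^{tA} =
  [2*t*exp(5*t) + exp(5*t), t*exp(5*t)]
  [-4*t*exp(5*t), -2*t*exp(5*t) + exp(5*t)]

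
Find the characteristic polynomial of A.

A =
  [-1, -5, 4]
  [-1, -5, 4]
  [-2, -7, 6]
x^3

Expanding det(x·I − A) (e.g. by cofactor expansion or by noting that A is similar to its Jordan form J, which has the same characteristic polynomial as A) gives
  χ_A(x) = x^3
which factors as x^3. The eigenvalues (with algebraic multiplicities) are λ = 0 with multiplicity 3.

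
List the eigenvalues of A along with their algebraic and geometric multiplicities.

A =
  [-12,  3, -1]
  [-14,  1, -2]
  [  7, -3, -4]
λ = -5: alg = 3, geom = 2

Step 1 — factor the characteristic polynomial to read off the algebraic multiplicities:
  χ_A(x) = (x + 5)^3

Step 2 — compute geometric multiplicities via the rank-nullity identity g(λ) = n − rank(A − λI):
  rank(A − (-5)·I) = 1, so dim ker(A − (-5)·I) = n − 1 = 2

Summary:
  λ = -5: algebraic multiplicity = 3, geometric multiplicity = 2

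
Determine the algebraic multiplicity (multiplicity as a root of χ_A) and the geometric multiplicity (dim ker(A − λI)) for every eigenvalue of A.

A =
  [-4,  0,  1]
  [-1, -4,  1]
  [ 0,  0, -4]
λ = -4: alg = 3, geom = 1

Step 1 — factor the characteristic polynomial to read off the algebraic multiplicities:
  χ_A(x) = (x + 4)^3

Step 2 — compute geometric multiplicities via the rank-nullity identity g(λ) = n − rank(A − λI):
  rank(A − (-4)·I) = 2, so dim ker(A − (-4)·I) = n − 2 = 1

Summary:
  λ = -4: algebraic multiplicity = 3, geometric multiplicity = 1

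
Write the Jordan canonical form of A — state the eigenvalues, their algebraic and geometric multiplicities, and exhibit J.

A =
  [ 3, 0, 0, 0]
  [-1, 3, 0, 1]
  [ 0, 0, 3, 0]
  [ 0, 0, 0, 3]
J_2(3) ⊕ J_1(3) ⊕ J_1(3)

The characteristic polynomial is
  det(x·I − A) = x^4 - 12*x^3 + 54*x^2 - 108*x + 81 = (x - 3)^4

Eigenvalues and multiplicities (the geometric multiplicity of λ is n − rank(A − λI), which equals the number of Jordan blocks for λ):
  λ = 3: algebraic multiplicity = 4, geometric multiplicity = 3

Determining the block sizes for each eigenvalue:
  λ = 3: 3 blocks summing to 4 forces exactly one block of size 2 and the rest size 1 → block sizes [2, 1, 1]

Assembling the blocks gives a Jordan form
J =
  [3, 1, 0, 0]
  [0, 3, 0, 0]
  [0, 0, 3, 0]
  [0, 0, 0, 3]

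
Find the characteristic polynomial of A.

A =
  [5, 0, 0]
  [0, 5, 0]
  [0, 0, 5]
x^3 - 15*x^2 + 75*x - 125

Expanding det(x·I − A) (e.g. by cofactor expansion or by noting that A is similar to its Jordan form J, which has the same characteristic polynomial as A) gives
  χ_A(x) = x^3 - 15*x^2 + 75*x - 125
which factors as (x - 5)^3. The eigenvalues (with algebraic multiplicities) are λ = 5 with multiplicity 3.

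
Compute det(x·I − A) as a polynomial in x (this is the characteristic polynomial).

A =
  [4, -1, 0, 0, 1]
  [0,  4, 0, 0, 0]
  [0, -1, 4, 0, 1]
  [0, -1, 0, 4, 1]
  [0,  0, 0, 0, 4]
x^5 - 20*x^4 + 160*x^3 - 640*x^2 + 1280*x - 1024

Expanding det(x·I − A) (e.g. by cofactor expansion or by noting that A is similar to its Jordan form J, which has the same characteristic polynomial as A) gives
  χ_A(x) = x^5 - 20*x^4 + 160*x^3 - 640*x^2 + 1280*x - 1024
which factors as (x - 4)^5. The eigenvalues (with algebraic multiplicities) are λ = 4 with multiplicity 5.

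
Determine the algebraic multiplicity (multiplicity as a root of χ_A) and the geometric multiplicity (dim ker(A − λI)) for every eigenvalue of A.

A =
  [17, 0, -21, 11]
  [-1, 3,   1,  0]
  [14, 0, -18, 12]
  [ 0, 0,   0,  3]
λ = -4: alg = 1, geom = 1; λ = 3: alg = 3, geom = 1

Step 1 — factor the characteristic polynomial to read off the algebraic multiplicities:
  χ_A(x) = (x - 3)^3*(x + 4)

Step 2 — compute geometric multiplicities via the rank-nullity identity g(λ) = n − rank(A − λI):
  rank(A − (-4)·I) = 3, so dim ker(A − (-4)·I) = n − 3 = 1
  rank(A − (3)·I) = 3, so dim ker(A − (3)·I) = n − 3 = 1

Summary:
  λ = -4: algebraic multiplicity = 1, geometric multiplicity = 1
  λ = 3: algebraic multiplicity = 3, geometric multiplicity = 1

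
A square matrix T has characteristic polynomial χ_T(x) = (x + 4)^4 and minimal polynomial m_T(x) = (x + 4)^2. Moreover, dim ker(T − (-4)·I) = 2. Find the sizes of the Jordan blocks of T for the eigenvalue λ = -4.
Block sizes for λ = -4: [2, 2]

Step 1 — from the characteristic polynomial, algebraic multiplicity of λ = -4 is 4. From dim ker(T − (-4)·I) = 2, there are exactly 2 Jordan blocks for λ = -4.
Step 2 — from the minimal polynomial, the factor (x + 4)^2 tells us the largest block for λ = -4 has size 2.
Step 3 — with total size 4, 2 blocks, and largest block 2, the block sizes (in nonincreasing order) are [2, 2].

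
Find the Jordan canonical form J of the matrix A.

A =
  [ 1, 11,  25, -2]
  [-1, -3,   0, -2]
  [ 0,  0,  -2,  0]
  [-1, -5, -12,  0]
J_3(-2) ⊕ J_1(2)

The characteristic polynomial is
  det(x·I − A) = x^4 + 4*x^3 - 16*x - 16 = (x - 2)*(x + 2)^3

Eigenvalues and multiplicities (the geometric multiplicity of λ is n − rank(A − λI), which equals the number of Jordan blocks for λ):
  λ = -2: algebraic multiplicity = 3, geometric multiplicity = 1
  λ = 2: algebraic multiplicity = 1, geometric multiplicity = 1

Determining the block sizes for each eigenvalue:
  λ = -2: one block (gm = 1), so the single block has size am = 3 → block sizes [3]
  λ = 2: one block (gm = 1), so the single block has size am = 1 → block sizes [1]

Assembling the blocks gives a Jordan form
J =
  [-2,  1,  0, 0]
  [ 0, -2,  1, 0]
  [ 0,  0, -2, 0]
  [ 0,  0,  0, 2]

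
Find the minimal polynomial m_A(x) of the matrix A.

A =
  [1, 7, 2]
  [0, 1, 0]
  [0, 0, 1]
x^2 - 2*x + 1

The characteristic polynomial is χ_A(x) = (x - 1)^3, so the eigenvalues are known. The minimal polynomial is
  m_A(x) = Π_λ (x − λ)^{k_λ}
where k_λ is the size of the *largest* Jordan block for λ (equivalently, the smallest k with (A − λI)^k v = 0 for every generalised eigenvector v of λ).

  λ = 1: largest Jordan block has size 2, contributing (x − 1)^2

So m_A(x) = (x - 1)^2 = x^2 - 2*x + 1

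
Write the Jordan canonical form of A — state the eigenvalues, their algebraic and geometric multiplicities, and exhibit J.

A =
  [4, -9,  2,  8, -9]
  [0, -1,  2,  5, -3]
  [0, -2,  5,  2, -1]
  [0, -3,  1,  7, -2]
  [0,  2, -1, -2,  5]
J_3(4) ⊕ J_2(4)

The characteristic polynomial is
  det(x·I − A) = x^5 - 20*x^4 + 160*x^3 - 640*x^2 + 1280*x - 1024 = (x - 4)^5

Eigenvalues and multiplicities (the geometric multiplicity of λ is n − rank(A − λI), which equals the number of Jordan blocks for λ):
  λ = 4: algebraic multiplicity = 5, geometric multiplicity = 2

Determining the block sizes for each eigenvalue:
  λ = 4: with am = 5 and gm = 2, the partition is not yet determined (e.g. several partitions of 5 into 2 parts exist). Let N = A − (4)·I. Computing rank(N^1) = 3, rank(N^2) = 1, rank(N^3) = 0; the number of blocks of size ≥ j is rank(N^{j−1}) − rank(N^j), giving [2, 2, 1]. So we have 1 block(s) of size 3, 1 block(s) of size 2 → block sizes [3, 2]

Assembling the blocks gives a Jordan form
J =
  [4, 1, 0, 0, 0]
  [0, 4, 1, 0, 0]
  [0, 0, 4, 0, 0]
  [0, 0, 0, 4, 1]
  [0, 0, 0, 0, 4]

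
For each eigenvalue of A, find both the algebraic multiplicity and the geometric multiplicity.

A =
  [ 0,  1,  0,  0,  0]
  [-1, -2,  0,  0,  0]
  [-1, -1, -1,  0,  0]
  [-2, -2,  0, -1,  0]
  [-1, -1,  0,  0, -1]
λ = -1: alg = 5, geom = 4

Step 1 — factor the characteristic polynomial to read off the algebraic multiplicities:
  χ_A(x) = (x + 1)^5

Step 2 — compute geometric multiplicities via the rank-nullity identity g(λ) = n − rank(A − λI):
  rank(A − (-1)·I) = 1, so dim ker(A − (-1)·I) = n − 1 = 4

Summary:
  λ = -1: algebraic multiplicity = 5, geometric multiplicity = 4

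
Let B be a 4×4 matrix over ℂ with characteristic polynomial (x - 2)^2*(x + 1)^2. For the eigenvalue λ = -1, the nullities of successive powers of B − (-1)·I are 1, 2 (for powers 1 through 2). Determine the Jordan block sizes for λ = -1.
Block sizes for λ = -1: [2]

From the dimensions of kernels of powers, the number of Jordan blocks of size at least j is d_j − d_{j−1} where d_j = dim ker(N^j) (with d_0 = 0). Computing the differences gives [1, 1].
The number of blocks of size exactly k is (#blocks of size ≥ k) − (#blocks of size ≥ k + 1), so the partition is: 1 block(s) of size 2.
In nonincreasing order the block sizes are [2].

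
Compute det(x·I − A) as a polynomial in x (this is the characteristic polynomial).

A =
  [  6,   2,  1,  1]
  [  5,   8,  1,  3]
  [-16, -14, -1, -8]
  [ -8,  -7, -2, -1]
x^4 - 12*x^3 + 54*x^2 - 108*x + 81

Expanding det(x·I − A) (e.g. by cofactor expansion or by noting that A is similar to its Jordan form J, which has the same characteristic polynomial as A) gives
  χ_A(x) = x^4 - 12*x^3 + 54*x^2 - 108*x + 81
which factors as (x - 3)^4. The eigenvalues (with algebraic multiplicities) are λ = 3 with multiplicity 4.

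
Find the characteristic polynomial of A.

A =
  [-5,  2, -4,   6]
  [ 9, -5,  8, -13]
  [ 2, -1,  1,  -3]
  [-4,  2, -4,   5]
x^4 + 4*x^3 + 6*x^2 + 4*x + 1

Expanding det(x·I − A) (e.g. by cofactor expansion or by noting that A is similar to its Jordan form J, which has the same characteristic polynomial as A) gives
  χ_A(x) = x^4 + 4*x^3 + 6*x^2 + 4*x + 1
which factors as (x + 1)^4. The eigenvalues (with algebraic multiplicities) are λ = -1 with multiplicity 4.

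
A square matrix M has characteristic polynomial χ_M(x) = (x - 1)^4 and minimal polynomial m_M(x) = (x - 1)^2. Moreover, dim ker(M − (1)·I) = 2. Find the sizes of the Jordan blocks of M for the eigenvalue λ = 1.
Block sizes for λ = 1: [2, 2]

Step 1 — from the characteristic polynomial, algebraic multiplicity of λ = 1 is 4. From dim ker(M − (1)·I) = 2, there are exactly 2 Jordan blocks for λ = 1.
Step 2 — from the minimal polynomial, the factor (x − 1)^2 tells us the largest block for λ = 1 has size 2.
Step 3 — with total size 4, 2 blocks, and largest block 2, the block sizes (in nonincreasing order) are [2, 2].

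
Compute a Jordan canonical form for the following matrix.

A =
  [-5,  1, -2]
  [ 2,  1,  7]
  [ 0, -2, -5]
J_3(-3)

The characteristic polynomial is
  det(x·I − A) = x^3 + 9*x^2 + 27*x + 27 = (x + 3)^3

Eigenvalues and multiplicities (the geometric multiplicity of λ is n − rank(A − λI), which equals the number of Jordan blocks for λ):
  λ = -3: algebraic multiplicity = 3, geometric multiplicity = 1

Determining the block sizes for each eigenvalue:
  λ = -3: one block (gm = 1), so the single block has size am = 3 → block sizes [3]

Assembling the blocks gives a Jordan form
J =
  [-3,  1,  0]
  [ 0, -3,  1]
  [ 0,  0, -3]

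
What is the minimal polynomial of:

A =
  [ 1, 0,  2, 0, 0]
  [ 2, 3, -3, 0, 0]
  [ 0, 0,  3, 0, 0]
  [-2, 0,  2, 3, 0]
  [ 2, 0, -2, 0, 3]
x^3 - 7*x^2 + 15*x - 9

The characteristic polynomial is χ_A(x) = (x - 3)^4*(x - 1), so the eigenvalues are known. The minimal polynomial is
  m_A(x) = Π_λ (x − λ)^{k_λ}
where k_λ is the size of the *largest* Jordan block for λ (equivalently, the smallest k with (A − λI)^k v = 0 for every generalised eigenvector v of λ).

  λ = 1: largest Jordan block has size 1, contributing (x − 1)
  λ = 3: largest Jordan block has size 2, contributing (x − 3)^2

So m_A(x) = (x - 3)^2*(x - 1) = x^3 - 7*x^2 + 15*x - 9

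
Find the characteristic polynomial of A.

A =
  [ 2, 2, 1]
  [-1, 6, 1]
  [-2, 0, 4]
x^3 - 12*x^2 + 48*x - 64

Expanding det(x·I − A) (e.g. by cofactor expansion or by noting that A is similar to its Jordan form J, which has the same characteristic polynomial as A) gives
  χ_A(x) = x^3 - 12*x^2 + 48*x - 64
which factors as (x - 4)^3. The eigenvalues (with algebraic multiplicities) are λ = 4 with multiplicity 3.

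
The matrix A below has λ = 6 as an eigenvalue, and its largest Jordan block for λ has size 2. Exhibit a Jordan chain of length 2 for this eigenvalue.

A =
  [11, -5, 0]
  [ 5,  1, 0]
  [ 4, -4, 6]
A Jordan chain for λ = 6 of length 2:
v_1 = (5, 5, 4)ᵀ
v_2 = (1, 0, 0)ᵀ

Let N = A − (6)·I. We want v_2 with N^2 v_2 = 0 but N^1 v_2 ≠ 0; then v_{j-1} := N · v_j for j = 2, …, 2.

Pick v_2 = (1, 0, 0)ᵀ.
Then v_1 = N · v_2 = (5, 5, 4)ᵀ.

Sanity check: (A − (6)·I) v_1 = (0, 0, 0)ᵀ = 0. ✓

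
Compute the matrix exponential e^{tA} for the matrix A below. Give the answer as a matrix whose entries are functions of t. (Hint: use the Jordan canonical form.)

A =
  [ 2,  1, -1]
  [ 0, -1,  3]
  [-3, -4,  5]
e^{tA} =
  [3*t^2*exp(2*t)/2 + exp(2*t), t^2*exp(2*t)/2 + t*exp(2*t), -t*exp(2*t)]
  [-9*t^2*exp(2*t)/2, -3*t^2*exp(2*t)/2 - 3*t*exp(2*t) + exp(2*t), 3*t*exp(2*t)]
  [-9*t^2*exp(2*t)/2 - 3*t*exp(2*t), -3*t^2*exp(2*t)/2 - 4*t*exp(2*t), 3*t*exp(2*t) + exp(2*t)]

Strategy: write A = P · J · P⁻¹ where J is a Jordan canonical form, so e^{tA} = P · e^{tJ} · P⁻¹, and e^{tJ} can be computed block-by-block.

A has Jordan form
J =
  [2, 1, 0]
  [0, 2, 1]
  [0, 0, 2]
(up to reordering of blocks).

Per-block formulas:
  For a 3×3 Jordan block J_3(2): exp(t · J_3(2)) = e^(2t)·(I + t·N + (t^2/2)·N^2), where N is the 3×3 nilpotent shift.

After assembling e^{tJ} and conjugating by P, we get:

e^{tA} =
  [3*t^2*exp(2*t)/2 + exp(2*t), t^2*exp(2*t)/2 + t*exp(2*t), -t*exp(2*t)]
  [-9*t^2*exp(2*t)/2, -3*t^2*exp(2*t)/2 - 3*t*exp(2*t) + exp(2*t), 3*t*exp(2*t)]
  [-9*t^2*exp(2*t)/2 - 3*t*exp(2*t), -3*t^2*exp(2*t)/2 - 4*t*exp(2*t), 3*t*exp(2*t) + exp(2*t)]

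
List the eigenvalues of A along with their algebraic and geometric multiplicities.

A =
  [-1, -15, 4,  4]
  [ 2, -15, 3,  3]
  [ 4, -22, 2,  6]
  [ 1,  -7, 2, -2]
λ = -4: alg = 4, geom = 2

Step 1 — factor the characteristic polynomial to read off the algebraic multiplicities:
  χ_A(x) = (x + 4)^4

Step 2 — compute geometric multiplicities via the rank-nullity identity g(λ) = n − rank(A − λI):
  rank(A − (-4)·I) = 2, so dim ker(A − (-4)·I) = n − 2 = 2

Summary:
  λ = -4: algebraic multiplicity = 4, geometric multiplicity = 2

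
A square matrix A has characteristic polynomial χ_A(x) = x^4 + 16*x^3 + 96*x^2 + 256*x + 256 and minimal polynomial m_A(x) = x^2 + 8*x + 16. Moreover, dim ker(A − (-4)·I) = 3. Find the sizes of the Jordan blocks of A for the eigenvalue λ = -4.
Block sizes for λ = -4: [2, 1, 1]

Step 1 — from the characteristic polynomial, algebraic multiplicity of λ = -4 is 4. From dim ker(A − (-4)·I) = 3, there are exactly 3 Jordan blocks for λ = -4.
Step 2 — from the minimal polynomial, the factor (x + 4)^2 tells us the largest block for λ = -4 has size 2.
Step 3 — with total size 4, 3 blocks, and largest block 2, the block sizes (in nonincreasing order) are [2, 1, 1].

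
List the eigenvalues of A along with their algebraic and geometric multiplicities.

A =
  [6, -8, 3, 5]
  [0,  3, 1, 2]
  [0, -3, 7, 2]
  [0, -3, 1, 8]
λ = 6: alg = 4, geom = 2

Step 1 — factor the characteristic polynomial to read off the algebraic multiplicities:
  χ_A(x) = (x - 6)^4

Step 2 — compute geometric multiplicities via the rank-nullity identity g(λ) = n − rank(A − λI):
  rank(A − (6)·I) = 2, so dim ker(A − (6)·I) = n − 2 = 2

Summary:
  λ = 6: algebraic multiplicity = 4, geometric multiplicity = 2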